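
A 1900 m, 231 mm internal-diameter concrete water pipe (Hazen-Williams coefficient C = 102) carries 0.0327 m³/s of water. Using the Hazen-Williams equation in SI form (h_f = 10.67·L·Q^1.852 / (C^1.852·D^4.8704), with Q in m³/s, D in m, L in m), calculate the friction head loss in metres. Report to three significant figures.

h_f ≈ 8.62 m

h_f = 10.67·1900·0.0327^1.852 / (102^1.852·0.231^4.8704) = 8.618 m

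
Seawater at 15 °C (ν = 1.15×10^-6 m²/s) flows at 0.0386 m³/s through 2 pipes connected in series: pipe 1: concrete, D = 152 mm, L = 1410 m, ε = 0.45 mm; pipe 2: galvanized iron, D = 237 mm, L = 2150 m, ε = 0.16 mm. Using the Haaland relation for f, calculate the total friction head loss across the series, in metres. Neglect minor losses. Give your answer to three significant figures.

H ≈ 63.8 m

Pipe 1: V = 2.127 m/s, Re = 2.81×10^5, ε/D = 0.00296, f = 0.02655, h_1 = f(L/D)V²/2g = 56.81 m
Pipe 2: V = 0.8750 m/s, Re = 1.80×10^5, ε/D = 6.75×10^-4, f = 0.01966, h_2 = f(L/D)V²/2g = 6.959 m
Series → Q common, losses add: H = Σh = 63.77 m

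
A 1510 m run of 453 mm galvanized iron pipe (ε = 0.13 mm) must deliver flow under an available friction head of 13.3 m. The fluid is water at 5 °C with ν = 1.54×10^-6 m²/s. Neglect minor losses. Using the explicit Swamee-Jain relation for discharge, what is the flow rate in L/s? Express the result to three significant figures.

Swamee-Jain (Type II): Q = -0.965·√(gD⁵h_f/L)·ln[ε/(3.7D) + √(3.17ν²L/(gD³h_f))]
√(gD⁵h_f/L) = √(9.81·0.453⁵·13.3/1510) = 0.04060
ε/(3.7D) = 7.76×10^-5; √(3.17ν²L/(gD³h_f)) = 3.06×10^-5
Q = -0.965·0.04060·ln(1.082×10^-4) = 0.3578 m³/s
Check: V = 2.22 m/s, Re = 6.53×10^5, f = 0.01599, h_f = 13.4 m ≈ 13.3 m ✓

Q ≈ 358 L/s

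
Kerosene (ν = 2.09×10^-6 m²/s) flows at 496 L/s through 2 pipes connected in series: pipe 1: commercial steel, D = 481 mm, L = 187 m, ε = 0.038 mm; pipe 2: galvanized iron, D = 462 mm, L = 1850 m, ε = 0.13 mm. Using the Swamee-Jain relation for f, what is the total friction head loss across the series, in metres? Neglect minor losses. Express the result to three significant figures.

Pipe 1: V = 2.730 m/s, Re = 6.28×10^5, ε/D = 7.90×10^-5, f = 0.01383, h_1 = f(L/D)V²/2g = 2.042 m
Pipe 2: V = 2.959 m/s, Re = 6.54×10^5, ε/D = 2.81×10^-4, f = 0.01594, h_2 = f(L/D)V²/2g = 28.48 m
Series → Q common, losses add: H = Σh = 30.52 m

H ≈ 30.5 m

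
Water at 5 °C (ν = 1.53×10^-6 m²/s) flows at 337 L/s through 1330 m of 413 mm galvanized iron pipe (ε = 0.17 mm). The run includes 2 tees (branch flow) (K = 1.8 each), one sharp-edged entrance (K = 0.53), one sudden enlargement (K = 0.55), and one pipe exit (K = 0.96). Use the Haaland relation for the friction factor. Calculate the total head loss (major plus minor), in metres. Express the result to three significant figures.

H_L ≈ 19.2 m

V = 4Q/(πD²) = 2.516 m/s; V²/2g = 0.3225 m
Re = 6.79×10^5, ε/D = 4.12×10^-4 → f = 0.01675 (Haaland)
Major: h_f = f(L/D)·V²/2g = 0.01675·3220·0.3225 = 17.40 m
Minor: ΣK = 5.64; h_m = ΣK·V²/2g = 1.819 m
Total H_L = 17.40 + 1.819 = 19.22 m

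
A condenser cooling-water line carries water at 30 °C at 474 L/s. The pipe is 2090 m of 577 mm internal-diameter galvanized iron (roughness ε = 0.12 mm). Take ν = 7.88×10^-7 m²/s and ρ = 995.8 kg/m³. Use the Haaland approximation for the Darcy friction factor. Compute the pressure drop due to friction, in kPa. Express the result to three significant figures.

V = 4Q/(πD²) = 4·0.474/(π·0.577²) = 1.813 m/s
Re = VD/ν = 1.813·0.577/7.88×10^-7 = 1.33×10^6 → turbulent
ε/D = 0.12/577 = 2.08×10^-4
Haaland: f = 0.01450
h_f = f(L/D)V²/(2g) = 0.01450·(2090/0.577)·1.813²/(2·9.81) = 8.797 m
Δp = ρg·h_f = 995.8·9.81·8.797 = 85.94 kPa

Δp ≈ 85.9 kPa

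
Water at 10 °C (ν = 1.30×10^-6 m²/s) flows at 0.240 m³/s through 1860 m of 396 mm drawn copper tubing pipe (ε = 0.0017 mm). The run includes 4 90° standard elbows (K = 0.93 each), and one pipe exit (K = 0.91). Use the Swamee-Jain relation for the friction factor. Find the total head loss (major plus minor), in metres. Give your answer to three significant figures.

H_L ≈ 12.5 m

V = 4Q/(πD²) = 1.949 m/s; V²/2g = 0.1935 m
Re = 5.94×10^5, ε/D = 4.29×10^-6 → f = 0.01278 (Swamee-Jain)
Major: h_f = f(L/D)·V²/2g = 0.01278·4697·0.1935 = 11.61 m
Minor: ΣK = 4.63; h_m = ΣK·V²/2g = 0.8961 m
Total H_L = 11.61 + 0.8961 = 12.51 m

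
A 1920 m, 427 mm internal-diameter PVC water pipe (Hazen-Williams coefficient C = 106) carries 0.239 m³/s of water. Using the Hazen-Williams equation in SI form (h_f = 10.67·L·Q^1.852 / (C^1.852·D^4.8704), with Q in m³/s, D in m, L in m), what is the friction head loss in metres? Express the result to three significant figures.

h_f = 10.67·1920·0.239^1.852 / (106^1.852·0.427^4.8704) = 16.19 m

h_f ≈ 16.2 m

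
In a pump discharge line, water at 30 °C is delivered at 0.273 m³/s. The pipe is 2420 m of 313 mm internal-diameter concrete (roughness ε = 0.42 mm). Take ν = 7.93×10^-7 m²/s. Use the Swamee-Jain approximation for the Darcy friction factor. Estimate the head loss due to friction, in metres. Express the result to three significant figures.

V = 4Q/(πD²) = 4·0.273/(π·0.313²) = 3.548 m/s
Re = VD/ν = 3.548·0.313/7.93×10^-7 = 1.40×10^6 → turbulent
ε/D = 0.42/313 = 0.00134
Swamee-Jain: f = 0.02136
h_f = f(L/D)V²/(2g) = 0.02136·(2420/0.313)·3.548²/(2·9.81) = 106.0 m

h_f ≈ 106 m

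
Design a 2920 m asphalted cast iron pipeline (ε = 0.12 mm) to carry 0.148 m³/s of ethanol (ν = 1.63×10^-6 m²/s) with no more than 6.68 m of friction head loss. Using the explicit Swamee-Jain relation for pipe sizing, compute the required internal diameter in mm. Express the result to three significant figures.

Swamee-Jain (Type III): D = 0.66·[ε^1.25·(LQ²/(gh_f))^4.75 + ν·Q^9.4·(L/(gh_f))^5.2]^0.04
LQ²/(gh_f) = 0.9760; L/(gh_f) = 44.56
Term 1 = ε^1.25·(…)^4.75 = 1.12×10^-5; Term 2 = ν·Q^9.4·(…)^5.2 = 9.71×10^-6
D = 0.66·(1.12×10^-5 + 9.71×10^-6)^0.04 = 0.4289 m = 429 mm
Check: V = 1.02 m/s, Re = 2.70×10^5, f = 0.01710, h_f = 6.23 m ≈ 6.68 m ✓

D ≈ 429 mm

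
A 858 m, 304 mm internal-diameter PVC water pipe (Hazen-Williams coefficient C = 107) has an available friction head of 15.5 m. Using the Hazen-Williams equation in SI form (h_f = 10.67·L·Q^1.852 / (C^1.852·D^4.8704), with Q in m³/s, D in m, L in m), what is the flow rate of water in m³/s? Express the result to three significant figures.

Rearranging: Q = [h_f·C^1.852·D^4.8704 / (10.67·L)]^(1/1.852)
Q = [15.5·107^1.852·0.304^4.8704 / (10.67·858)]^0.540 = 0.1490 m³/s

Q ≈ 0.149 m³/s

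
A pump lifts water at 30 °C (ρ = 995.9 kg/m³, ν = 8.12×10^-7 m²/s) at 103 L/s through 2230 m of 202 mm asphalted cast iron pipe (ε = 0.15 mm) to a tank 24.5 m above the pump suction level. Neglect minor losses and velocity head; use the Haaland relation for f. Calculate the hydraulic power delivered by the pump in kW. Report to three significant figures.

V = 4Q/(πD²) = 3.214 m/s; Re = 8.00×10^5; ε/D = 7.43×10^-4; f = 0.01873
h_f = f(L/D)V²/2g = 108.9 m
Total head H = z + h_f = 24.5 + 108.9 = 133.4 m
P_hyd = ρgQH = 995.9·9.81·0.103·133.4 = 134.2 kW

P_hyd ≈ 134 kW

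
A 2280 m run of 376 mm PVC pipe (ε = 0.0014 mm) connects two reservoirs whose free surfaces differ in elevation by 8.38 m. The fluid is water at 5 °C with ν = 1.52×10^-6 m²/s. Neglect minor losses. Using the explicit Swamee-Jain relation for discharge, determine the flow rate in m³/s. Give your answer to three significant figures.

Swamee-Jain (Type II): Q = -0.965·√(gD⁵h_f/L)·ln[ε/(3.7D) + √(3.17ν²L/(gD³h_f))]
√(gD⁵h_f/L) = √(9.81·0.376⁵·8.38/2280) = 0.01646
ε/(3.7D) = 1.01×10^-6; √(3.17ν²L/(gD³h_f)) = 6.18×10^-5
Q = -0.965·0.01646·ln(6.282×10^-5) = 0.1537 m³/s
Check: V = 1.38 m/s, Re = 3.42×10^5, f = 0.01407, h_f = 8.33 m ≈ 8.38 m ✓

Q ≈ 0.154 m³/s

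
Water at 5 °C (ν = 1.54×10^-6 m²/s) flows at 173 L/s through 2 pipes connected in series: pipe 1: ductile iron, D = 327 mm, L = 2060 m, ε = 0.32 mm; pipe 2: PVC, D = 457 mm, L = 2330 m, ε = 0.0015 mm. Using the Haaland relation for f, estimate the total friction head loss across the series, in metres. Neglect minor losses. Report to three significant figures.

H ≈ 31.6 m

Pipe 1: V = 2.060 m/s, Re = 4.37×10^5, ε/D = 9.79×10^-4, f = 0.02017, h_1 = f(L/D)V²/2g = 27.49 m
Pipe 2: V = 1.055 m/s, Re = 3.13×10^5, ε/D = 3.28×10^-6, f = 0.01426, h_2 = f(L/D)V²/2g = 4.121 m
Series → Q common, losses add: H = Σh = 31.61 m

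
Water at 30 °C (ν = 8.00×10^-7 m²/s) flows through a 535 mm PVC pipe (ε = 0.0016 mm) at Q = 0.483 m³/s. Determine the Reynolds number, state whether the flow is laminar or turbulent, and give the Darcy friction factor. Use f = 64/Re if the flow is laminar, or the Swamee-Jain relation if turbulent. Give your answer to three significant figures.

Re ≈ 1.44×10^6; turbulent; f ≈ 0.0110

V = 4Q/(πD²) = 2.149 m/s
Re = VD/ν = 2.149·0.535/8.00×10^-7 = 1.44×10^6
Re > 4000 → turbulent; ε/D = 2.99×10^-6
Swamee-Jain: f = 0.01102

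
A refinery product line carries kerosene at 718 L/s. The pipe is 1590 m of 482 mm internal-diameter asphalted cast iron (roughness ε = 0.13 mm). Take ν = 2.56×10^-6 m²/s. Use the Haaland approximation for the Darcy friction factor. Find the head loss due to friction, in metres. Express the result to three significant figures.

V = 4Q/(πD²) = 4·0.718/(π·0.482²) = 3.935 m/s
Re = VD/ν = 3.935·0.482/2.56×10^-6 = 7.41×10^5 → turbulent
ε/D = 0.13/482 = 2.70×10^-4
Haaland: f = 0.01553
h_f = f(L/D)V²/(2g) = 0.01553·(1590/0.482)·3.935²/(2·9.81) = 40.44 m

h_f ≈ 40.4 m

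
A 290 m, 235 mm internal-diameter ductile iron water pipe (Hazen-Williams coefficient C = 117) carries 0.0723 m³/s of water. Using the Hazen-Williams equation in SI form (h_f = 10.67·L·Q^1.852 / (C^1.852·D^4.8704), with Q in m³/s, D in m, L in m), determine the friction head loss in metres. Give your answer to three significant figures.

h_f = 10.67·290·0.0723^1.852 / (117^1.852·0.235^4.8704) = 4.079 m

h_f ≈ 4.08 m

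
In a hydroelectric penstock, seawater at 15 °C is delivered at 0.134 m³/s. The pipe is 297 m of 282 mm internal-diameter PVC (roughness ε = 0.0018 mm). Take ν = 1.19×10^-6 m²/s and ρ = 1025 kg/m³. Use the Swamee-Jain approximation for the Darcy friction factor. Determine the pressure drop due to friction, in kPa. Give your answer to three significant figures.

V = 4Q/(πD²) = 4·0.134/(π·0.282²) = 2.145 m/s
Re = VD/ν = 2.145·0.282/1.19×10^-6 = 5.08×10^5 → turbulent
ε/D = 0.0018/282 = 6.38×10^-6
Swamee-Jain: f = 0.01316
h_f = f(L/D)V²/(2g) = 0.01316·(297/0.282)·2.145²/(2·9.81) = 3.251 m
Δp = ρg·h_f = 1025·9.81·3.251 = 32.69 kPa

Δp ≈ 32.7 kPa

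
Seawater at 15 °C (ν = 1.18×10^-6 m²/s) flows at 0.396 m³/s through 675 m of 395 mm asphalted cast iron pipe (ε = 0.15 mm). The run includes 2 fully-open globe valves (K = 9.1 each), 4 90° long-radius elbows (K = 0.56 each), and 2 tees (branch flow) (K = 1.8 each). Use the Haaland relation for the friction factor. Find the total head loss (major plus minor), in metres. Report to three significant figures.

V = 4Q/(πD²) = 3.232 m/s; V²/2g = 0.5323 m
Re = 1.08×10^6, ε/D = 3.80×10^-4 → f = 0.01624 (Haaland)
Major: h_f = f(L/D)·V²/2g = 0.01624·1709·0.5323 = 14.77 m
Minor: ΣK = 24.0; h_m = ΣK·V²/2g = 12.80 m
Total H_L = 14.77 + 12.80 = 27.57 m

H_L ≈ 27.6 m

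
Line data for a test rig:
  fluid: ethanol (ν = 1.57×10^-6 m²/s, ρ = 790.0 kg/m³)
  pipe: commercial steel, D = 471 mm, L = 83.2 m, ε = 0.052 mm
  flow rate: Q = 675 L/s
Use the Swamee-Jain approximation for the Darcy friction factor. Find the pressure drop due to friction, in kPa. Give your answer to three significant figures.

Δp ≈ 14.1 kPa

V = 4Q/(πD²) = 4·0.675/(π·0.471²) = 3.874 m/s
Re = VD/ν = 3.874·0.471/1.57×10^-6 = 1.16×10^6 → turbulent
ε/D = 0.052/471 = 1.10×10^-4
Swamee-Jain: f = 0.01350
h_f = f(L/D)V²/(2g) = 0.01350·(83.2/0.471)·3.874²/(2·9.81) = 1.825 m
Δp = ρg·h_f = 790.0·9.81·1.825 = 14.14 kPa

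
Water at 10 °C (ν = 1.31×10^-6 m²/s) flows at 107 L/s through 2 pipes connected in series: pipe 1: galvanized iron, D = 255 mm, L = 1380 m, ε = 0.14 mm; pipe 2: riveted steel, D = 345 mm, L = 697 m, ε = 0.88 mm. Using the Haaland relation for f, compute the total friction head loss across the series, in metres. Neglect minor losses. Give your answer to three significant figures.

Pipe 1: V = 2.095 m/s, Re = 4.08×10^5, ε/D = 5.49×10^-4, f = 0.01805, h_1 = f(L/D)V²/2g = 21.85 m
Pipe 2: V = 1.145 m/s, Re = 3.01×10^5, ε/D = 0.00255, f = 0.02551, h_2 = f(L/D)V²/2g = 3.441 m
Series → Q common, losses add: H = Σh = 25.29 m

H ≈ 25.3 m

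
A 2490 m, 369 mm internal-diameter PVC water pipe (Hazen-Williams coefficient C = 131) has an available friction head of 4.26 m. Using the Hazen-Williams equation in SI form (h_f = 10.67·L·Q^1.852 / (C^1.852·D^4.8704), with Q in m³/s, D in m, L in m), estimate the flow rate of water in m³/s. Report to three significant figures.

Q ≈ 0.0850 m³/s

Rearranging: Q = [h_f·C^1.852·D^4.8704 / (10.67·L)]^(1/1.852)
Q = [4.26·131^1.852·0.369^4.8704 / (10.67·2490)]^0.540 = 0.08502 m³/s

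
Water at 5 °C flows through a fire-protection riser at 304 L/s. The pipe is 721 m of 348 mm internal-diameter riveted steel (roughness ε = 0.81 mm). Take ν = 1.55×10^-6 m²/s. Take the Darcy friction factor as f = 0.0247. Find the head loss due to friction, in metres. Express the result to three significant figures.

h_f ≈ 26.6 m

V = 4Q/(πD²) = 4·0.304/(π·0.348²) = 3.196 m/s
h_f = f(L/D)V²/(2g) = 0.02470·(721/0.348)·3.196²/(2·9.81) = 26.64 m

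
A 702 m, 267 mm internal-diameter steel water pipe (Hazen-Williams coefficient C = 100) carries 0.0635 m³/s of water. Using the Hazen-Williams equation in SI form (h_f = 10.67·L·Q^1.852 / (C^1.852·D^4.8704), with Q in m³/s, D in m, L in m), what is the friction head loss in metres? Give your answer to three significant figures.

h_f ≈ 5.58 m

h_f = 10.67·702·0.0635^1.852 / (100^1.852·0.267^4.8704) = 5.576 m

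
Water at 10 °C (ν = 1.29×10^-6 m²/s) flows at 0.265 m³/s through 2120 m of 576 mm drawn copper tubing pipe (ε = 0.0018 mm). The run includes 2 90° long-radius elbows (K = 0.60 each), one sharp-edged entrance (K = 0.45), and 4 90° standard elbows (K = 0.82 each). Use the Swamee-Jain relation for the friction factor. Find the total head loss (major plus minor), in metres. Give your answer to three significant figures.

V = 4Q/(πD²) = 1.017 m/s; V²/2g = 0.05271 m
Re = 4.54×10^5, ε/D = 3.12×10^-6 → f = 0.01337 (Swamee-Jain)
Major: h_f = f(L/D)·V²/2g = 0.01337·3681·0.05271 = 2.593 m
Minor: ΣK = 4.93; h_m = ΣK·V²/2g = 0.2599 m
Total H_L = 2.593 + 0.2599 = 2.853 m

H_L ≈ 2.85 m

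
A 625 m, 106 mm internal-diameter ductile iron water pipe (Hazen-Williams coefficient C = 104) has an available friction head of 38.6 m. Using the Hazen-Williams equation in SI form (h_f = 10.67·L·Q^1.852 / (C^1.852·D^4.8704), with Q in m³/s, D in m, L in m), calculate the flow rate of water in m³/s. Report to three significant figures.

Rearranging: Q = [h_f·C^1.852·D^4.8704 / (10.67·L)]^(1/1.852)
Q = [38.6·104^1.852·0.106^4.8704 / (10.67·625)]^0.540 = 0.01761 m³/s

Q ≈ 0.0176 m³/s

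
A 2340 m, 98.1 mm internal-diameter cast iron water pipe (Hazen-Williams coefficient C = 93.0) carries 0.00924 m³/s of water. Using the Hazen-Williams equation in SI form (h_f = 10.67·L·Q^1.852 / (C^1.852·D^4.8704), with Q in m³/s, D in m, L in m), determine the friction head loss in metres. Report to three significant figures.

h_f = 10.67·2340·0.00924^1.852 / (93.0^1.852·0.0981^4.8704) = 78.55 m

h_f ≈ 78.6 m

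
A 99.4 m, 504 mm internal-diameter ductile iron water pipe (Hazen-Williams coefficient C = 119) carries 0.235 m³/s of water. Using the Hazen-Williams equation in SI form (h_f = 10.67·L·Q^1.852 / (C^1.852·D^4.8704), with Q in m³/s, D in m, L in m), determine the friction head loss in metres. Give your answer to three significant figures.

h_f ≈ 0.293 m

h_f = 10.67·99.4·0.235^1.852 / (119^1.852·0.504^4.8704) = 0.2925 m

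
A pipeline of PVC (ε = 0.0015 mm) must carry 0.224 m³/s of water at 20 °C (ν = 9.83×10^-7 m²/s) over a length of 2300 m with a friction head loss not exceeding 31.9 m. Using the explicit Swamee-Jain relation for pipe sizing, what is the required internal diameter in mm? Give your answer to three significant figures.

D ≈ 328 mm

Swamee-Jain (Type III): D = 0.66·[ε^1.25·(LQ²/(gh_f))^4.75 + ν·Q^9.4·(L/(gh_f))^5.2]^0.04
LQ²/(gh_f) = 0.3688; L/(gh_f) = 7.350
Term 1 = ε^1.25·(…)^4.75 = 4.59×10^-10; Term 2 = ν·Q^9.4·(…)^5.2 = 2.45×10^-8
D = 0.66·(4.59×10^-10 + 2.45×10^-8)^0.04 = 0.3277 m = 328 mm
Check: V = 2.66 m/s, Re = 8.85×10^5, f = 0.01195, h_f = 30.2 m ≈ 31.9 m ✓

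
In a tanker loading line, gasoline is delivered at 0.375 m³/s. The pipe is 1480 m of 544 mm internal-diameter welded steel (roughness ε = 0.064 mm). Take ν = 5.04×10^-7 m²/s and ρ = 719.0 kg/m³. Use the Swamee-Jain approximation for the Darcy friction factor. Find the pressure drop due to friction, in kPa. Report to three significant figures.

Δp ≈ 33.8 kPa

V = 4Q/(πD²) = 4·0.375/(π·0.544²) = 1.613 m/s
Re = VD/ν = 1.613·0.544/5.04×10^-7 = 1.74×10^6 → turbulent
ε/D = 0.064/544 = 1.18×10^-4
Swamee-Jain: f = 0.01327
h_f = f(L/D)V²/(2g) = 0.01327·(1480/0.544)·1.613²/(2·9.81) = 4.790 m
Δp = ρg·h_f = 719.0·9.81·4.790 = 33.79 kPa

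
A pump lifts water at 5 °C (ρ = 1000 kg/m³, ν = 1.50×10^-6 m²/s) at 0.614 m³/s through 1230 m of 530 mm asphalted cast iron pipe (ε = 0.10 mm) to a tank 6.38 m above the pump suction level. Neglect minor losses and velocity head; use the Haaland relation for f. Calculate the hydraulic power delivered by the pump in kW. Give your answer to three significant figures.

V = 4Q/(πD²) = 2.783 m/s; Re = 9.83×10^5; ε/D = 1.89×10^-4; f = 0.01449
h_f = f(L/D)V²/2g = 13.27 m
Total head H = z + h_f = 6.38 + 13.27 = 19.65 m
P_hyd = ρgQH = 1000·9.81·0.614·19.65 = 118.4 kW

P_hyd ≈ 118 kW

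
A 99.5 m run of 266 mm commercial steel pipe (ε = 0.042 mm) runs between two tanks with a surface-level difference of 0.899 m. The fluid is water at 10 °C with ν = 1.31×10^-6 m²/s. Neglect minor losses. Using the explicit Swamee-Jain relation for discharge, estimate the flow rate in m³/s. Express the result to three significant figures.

Q ≈ 0.0966 m³/s

Swamee-Jain (Type II): Q = -0.965·√(gD⁵h_f/L)·ln[ε/(3.7D) + √(3.17ν²L/(gD³h_f))]
√(gD⁵h_f/L) = √(9.81·0.266⁵·0.899/99.5) = 0.01086
ε/(3.7D) = 4.27×10^-5; √(3.17ν²L/(gD³h_f)) = 5.71×10^-5
Q = -0.965·0.01086·ln(9.978×10^-5) = 0.09659 m³/s
Check: V = 1.74 m/s, Re = 3.53×10^5, f = 0.01566, h_f = 0.902 m ≈ 0.899 m ✓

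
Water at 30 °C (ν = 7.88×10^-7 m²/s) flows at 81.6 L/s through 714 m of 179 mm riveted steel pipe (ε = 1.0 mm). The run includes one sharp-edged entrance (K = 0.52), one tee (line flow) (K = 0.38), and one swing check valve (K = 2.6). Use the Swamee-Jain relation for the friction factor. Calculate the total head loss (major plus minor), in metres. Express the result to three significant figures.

H_L ≈ 69.4 m

V = 4Q/(πD²) = 3.243 m/s; V²/2g = 0.5359 m
Re = 7.37×10^5, ε/D = 0.00559 → f = 0.03161 (Swamee-Jain)
Major: h_f = f(L/D)·V²/2g = 0.03161·3989·0.5359 = 67.56 m
Minor: ΣK = 3.50; h_m = ΣK·V²/2g = 1.876 m
Total H_L = 67.56 + 1.876 = 69.44 m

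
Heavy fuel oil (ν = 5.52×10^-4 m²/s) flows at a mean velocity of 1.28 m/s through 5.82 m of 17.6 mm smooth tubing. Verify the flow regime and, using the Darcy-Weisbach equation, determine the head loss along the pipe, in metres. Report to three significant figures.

h_f ≈ 43.3 m

Re = VD/ν = 1.28·0.01760/5.52×10^-4 = 40.8 → laminar (Re < 2300)
f = 64/Re = 1.568
h_f = f(L/D)V²/(2g) = 1.568·(5.82/0.01760)·1.28²/(2·9.81) = 43.30 m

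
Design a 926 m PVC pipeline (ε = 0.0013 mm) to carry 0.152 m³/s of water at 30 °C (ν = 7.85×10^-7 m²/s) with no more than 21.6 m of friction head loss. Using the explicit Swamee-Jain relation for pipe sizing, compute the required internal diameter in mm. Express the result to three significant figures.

D ≈ 252 mm

Swamee-Jain (Type III): D = 0.66·[ε^1.25·(LQ²/(gh_f))^4.75 + ν·Q^9.4·(L/(gh_f))^5.2]^0.04
LQ²/(gh_f) = 0.1010; L/(gh_f) = 4.370
Term 1 = ε^1.25·(…)^4.75 = 8.17×10^-13; Term 2 = ν·Q^9.4·(…)^5.2 = 3.43×10^-11
D = 0.66·(8.17×10^-13 + 3.43×10^-11)^0.04 = 0.2520 m = 252 mm
Check: V = 3.05 m/s, Re = 9.78×10^5, f = 0.01178, h_f = 20.5 m ≈ 21.6 m ✓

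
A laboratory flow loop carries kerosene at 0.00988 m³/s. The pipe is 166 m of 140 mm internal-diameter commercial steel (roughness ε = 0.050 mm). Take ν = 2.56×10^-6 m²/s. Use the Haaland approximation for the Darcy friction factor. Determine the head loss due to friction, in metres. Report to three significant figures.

h_f ≈ 0.581 m

V = 4Q/(πD²) = 4·0.00988/(π·0.140²) = 0.6418 m/s
Re = VD/ν = 0.6418·0.140/2.56×10^-6 = 3.51×10^4 → turbulent
ε/D = 0.050/140 = 3.57×10^-4
Haaland: f = 0.02335
h_f = f(L/D)V²/(2g) = 0.02335·(166/0.140)·0.6418²/(2·9.81) = 0.5814 m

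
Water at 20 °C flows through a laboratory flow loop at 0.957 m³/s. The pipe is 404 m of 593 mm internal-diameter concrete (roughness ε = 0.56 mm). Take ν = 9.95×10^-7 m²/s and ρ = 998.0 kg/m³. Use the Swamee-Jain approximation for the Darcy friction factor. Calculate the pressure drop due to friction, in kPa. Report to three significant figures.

V = 4Q/(πD²) = 4·0.957/(π·0.593²) = 3.465 m/s
Re = VD/ν = 3.465·0.593/9.95×10^-7 = 2.07×10^6 → turbulent
ε/D = 0.56/593 = 9.44×10^-4
Swamee-Jain: f = 0.01958
h_f = f(L/D)V²/(2g) = 0.01958·(404/0.593)·3.465²/(2·9.81) = 8.163 m
Δp = ρg·h_f = 998.0·9.81·8.163 = 79.92 kPa

Δp ≈ 79.9 kPa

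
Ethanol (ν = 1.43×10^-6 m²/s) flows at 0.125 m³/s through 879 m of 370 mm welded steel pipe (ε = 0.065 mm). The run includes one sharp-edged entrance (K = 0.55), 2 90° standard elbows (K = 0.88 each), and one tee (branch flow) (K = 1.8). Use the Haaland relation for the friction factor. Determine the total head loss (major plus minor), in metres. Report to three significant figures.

V = 4Q/(πD²) = 1.163 m/s; V²/2g = 0.06889 m
Re = 3.01×10^5, ε/D = 1.76×10^-4 → f = 0.01586 (Haaland)
Major: h_f = f(L/D)·V²/2g = 0.01586·2376·0.06889 = 2.596 m
Minor: ΣK = 4.11; h_m = ΣK·V²/2g = 0.2831 m
Total H_L = 2.596 + 0.2831 = 2.879 m

H_L ≈ 2.88 m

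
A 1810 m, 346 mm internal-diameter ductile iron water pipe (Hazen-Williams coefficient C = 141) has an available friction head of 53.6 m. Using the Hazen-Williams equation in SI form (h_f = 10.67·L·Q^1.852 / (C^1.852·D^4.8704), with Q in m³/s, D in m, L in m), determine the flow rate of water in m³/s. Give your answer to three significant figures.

Q ≈ 0.360 m³/s

Rearranging: Q = [h_f·C^1.852·D^4.8704 / (10.67·L)]^(1/1.852)
Q = [53.6·141^1.852·0.346^4.8704 / (10.67·1810)]^0.540 = 0.3602 m³/s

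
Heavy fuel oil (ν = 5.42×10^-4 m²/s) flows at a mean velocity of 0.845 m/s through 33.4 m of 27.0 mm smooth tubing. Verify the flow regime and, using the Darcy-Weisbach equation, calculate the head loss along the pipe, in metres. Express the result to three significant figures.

h_f ≈ 68.4 m

Re = VD/ν = 0.845·0.02700/5.42×10^-4 = 42.1 → laminar (Re < 2300)
f = 64/Re = 1.520
h_f = f(L/D)V²/(2g) = 1.520·(33.4/0.02700)·0.845²/(2·9.81) = 68.45 m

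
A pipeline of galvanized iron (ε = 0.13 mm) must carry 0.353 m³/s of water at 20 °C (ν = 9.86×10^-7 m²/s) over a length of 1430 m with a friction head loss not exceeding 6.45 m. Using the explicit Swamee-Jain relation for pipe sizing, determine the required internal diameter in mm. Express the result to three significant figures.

Swamee-Jain (Type III): D = 0.66·[ε^1.25·(LQ²/(gh_f))^4.75 + ν·Q^9.4·(L/(gh_f))^5.2]^0.04
LQ²/(gh_f) = 2.816; L/(gh_f) = 22.60
Term 1 = ε^1.25·(…)^4.75 = 0.00190; Term 2 = ν·Q^9.4·(…)^5.2 = 6.09×10^-4
D = 0.66·(0.00190 + 6.09×10^-4)^0.04 = 0.5194 m = 519 mm
Check: V = 1.67 m/s, Re = 8.78×10^5, f = 0.01539, h_f = 6.00 m ≈ 6.45 m ✓

D ≈ 519 mm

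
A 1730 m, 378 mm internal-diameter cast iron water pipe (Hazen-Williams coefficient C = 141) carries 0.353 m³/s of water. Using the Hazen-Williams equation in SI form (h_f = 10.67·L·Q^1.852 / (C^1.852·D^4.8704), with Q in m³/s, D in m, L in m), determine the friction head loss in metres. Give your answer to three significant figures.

h_f = 10.67·1730·0.353^1.852 / (141^1.852·0.378^4.8704) = 32.07 m

h_f ≈ 32.1 m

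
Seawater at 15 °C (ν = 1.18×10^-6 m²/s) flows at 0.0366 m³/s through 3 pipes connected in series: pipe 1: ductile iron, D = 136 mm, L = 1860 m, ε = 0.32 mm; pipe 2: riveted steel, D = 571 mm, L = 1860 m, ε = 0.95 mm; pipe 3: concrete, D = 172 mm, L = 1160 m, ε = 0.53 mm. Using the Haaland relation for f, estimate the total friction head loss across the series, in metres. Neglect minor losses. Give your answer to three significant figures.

Pipe 1: V = 2.519 m/s, Re = 2.90×10^5, ε/D = 0.00235, f = 0.02501, h_1 = f(L/D)V²/2g = 110.6 m
Pipe 2: V = 0.1429 m/s, Re = 6.92×10^4, ε/D = 0.00166, f = 0.02471, h_2 = f(L/D)V²/2g = 0.08382 m
Pipe 3: V = 1.575 m/s, Re = 2.30×10^5, ε/D = 0.00308, f = 0.02693, h_3 = f(L/D)V²/2g = 22.97 m
Series → Q common, losses add: H = Σh = 133.7 m

H ≈ 134 m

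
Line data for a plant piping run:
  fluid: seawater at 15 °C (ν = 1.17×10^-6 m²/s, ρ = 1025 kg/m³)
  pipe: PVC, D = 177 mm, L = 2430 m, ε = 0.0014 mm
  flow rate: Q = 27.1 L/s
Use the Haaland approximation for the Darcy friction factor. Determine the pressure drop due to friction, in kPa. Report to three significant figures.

Δp ≈ 137 kPa

V = 4Q/(πD²) = 4·0.0271/(π·0.177²) = 1.101 m/s
Re = VD/ν = 1.101·0.177/1.17×10^-6 = 1.67×10^5 → turbulent
ε/D = 0.0014/177 = 7.91×10^-6
Haaland: f = 0.01611
h_f = f(L/D)V²/(2g) = 0.01611·(2430/0.177)·1.101²/(2·9.81) = 13.67 m
Δp = ρg·h_f = 1025·9.81·13.67 = 137.5 kPa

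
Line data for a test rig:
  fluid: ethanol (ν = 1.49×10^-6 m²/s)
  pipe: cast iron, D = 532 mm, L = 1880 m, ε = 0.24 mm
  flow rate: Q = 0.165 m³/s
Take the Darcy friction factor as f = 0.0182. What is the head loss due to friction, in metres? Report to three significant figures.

h_f ≈ 1.81 m

V = 4Q/(πD²) = 4·0.165/(π·0.532²) = 0.7423 m/s
h_f = f(L/D)V²/(2g) = 0.01820·(1880/0.532)·0.7423²/(2·9.81) = 1.806 m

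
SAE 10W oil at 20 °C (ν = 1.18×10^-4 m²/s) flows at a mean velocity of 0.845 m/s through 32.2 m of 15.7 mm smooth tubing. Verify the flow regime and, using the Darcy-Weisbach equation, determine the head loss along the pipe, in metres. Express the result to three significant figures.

Re = VD/ν = 0.845·0.01570/1.18×10^-4 = 112 → laminar (Re < 2300)
f = 64/Re = 0.5693
h_f = f(L/D)V²/(2g) = 0.5693·(32.2/0.01570)·0.845²/(2·9.81) = 42.49 m

h_f ≈ 42.5 m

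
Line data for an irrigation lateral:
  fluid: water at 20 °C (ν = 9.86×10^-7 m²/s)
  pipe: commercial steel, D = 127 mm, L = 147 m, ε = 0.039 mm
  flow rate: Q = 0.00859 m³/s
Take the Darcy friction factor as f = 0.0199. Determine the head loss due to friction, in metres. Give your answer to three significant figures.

h_f ≈ 0.540 m

V = 4Q/(πD²) = 4·0.00859/(π·0.127²) = 0.6781 m/s
h_f = f(L/D)V²/(2g) = 0.01990·(147/0.127)·0.6781²/(2·9.81) = 0.5398 m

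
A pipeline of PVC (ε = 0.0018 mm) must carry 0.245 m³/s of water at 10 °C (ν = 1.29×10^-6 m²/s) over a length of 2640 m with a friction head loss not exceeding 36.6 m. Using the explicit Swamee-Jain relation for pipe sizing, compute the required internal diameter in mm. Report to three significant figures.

D ≈ 343 mm

Swamee-Jain (Type III): D = 0.66·[ε^1.25·(LQ²/(gh_f))^4.75 + ν·Q^9.4·(L/(gh_f))^5.2]^0.04
LQ²/(gh_f) = 0.4414; L/(gh_f) = 7.353
Term 1 = ε^1.25·(…)^4.75 = 1.35×10^-9; Term 2 = ν·Q^9.4·(…)^5.2 = 7.49×10^-8
D = 0.66·(1.35×10^-9 + 7.49×10^-8)^0.04 = 0.3426 m = 343 mm
Check: V = 2.66 m/s, Re = 7.06×10^5, f = 0.01243, h_f = 34.5 m ≈ 36.6 m ✓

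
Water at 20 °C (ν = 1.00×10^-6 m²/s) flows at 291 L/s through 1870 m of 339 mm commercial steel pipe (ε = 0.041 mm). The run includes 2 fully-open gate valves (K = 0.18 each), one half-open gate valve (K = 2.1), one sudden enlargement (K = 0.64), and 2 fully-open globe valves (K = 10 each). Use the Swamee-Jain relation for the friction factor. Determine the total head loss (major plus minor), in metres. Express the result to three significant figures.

H_L ≈ 52.3 m

V = 4Q/(πD²) = 3.224 m/s; V²/2g = 0.5298 m
Re = 1.09×10^6, ε/D = 1.21×10^-4 → f = 0.01372 (Swamee-Jain)
Major: h_f = f(L/D)·V²/2g = 0.01372·5516·0.5298 = 40.08 m
Minor: ΣK = 23.1; h_m = ΣK·V²/2g = 12.24 m
Total H_L = 40.08 + 12.24 = 52.32 m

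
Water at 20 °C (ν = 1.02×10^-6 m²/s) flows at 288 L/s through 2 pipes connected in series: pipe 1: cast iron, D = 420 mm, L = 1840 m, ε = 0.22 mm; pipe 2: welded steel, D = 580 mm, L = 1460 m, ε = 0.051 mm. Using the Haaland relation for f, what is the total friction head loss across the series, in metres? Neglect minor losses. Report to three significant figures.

H ≈ 18.9 m

Pipe 1: V = 2.079 m/s, Re = 8.56×10^5, ε/D = 5.24×10^-4, f = 0.01740, h_1 = f(L/D)V²/2g = 16.79 m
Pipe 2: V = 1.090 m/s, Re = 6.20×10^5, ε/D = 8.79×10^-5, f = 0.01378, h_2 = f(L/D)V²/2g = 2.101 m
Series → Q common, losses add: H = Σh = 18.89 m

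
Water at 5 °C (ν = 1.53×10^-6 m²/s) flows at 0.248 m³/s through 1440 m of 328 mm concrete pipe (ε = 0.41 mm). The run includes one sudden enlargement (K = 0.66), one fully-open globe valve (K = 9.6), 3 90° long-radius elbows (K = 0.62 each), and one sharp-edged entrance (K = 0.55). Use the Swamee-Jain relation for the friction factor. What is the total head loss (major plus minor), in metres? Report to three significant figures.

V = 4Q/(πD²) = 2.935 m/s; V²/2g = 0.4391 m
Re = 6.29×10^5, ε/D = 0.00125 → f = 0.02126 (Swamee-Jain)
Major: h_f = f(L/D)·V²/2g = 0.02126·4390·0.4391 = 40.99 m
Minor: ΣK = 12.7; h_m = ΣK·V²/2g = 5.563 m
Total H_L = 40.99 + 5.563 = 46.55 m

H_L ≈ 46.6 m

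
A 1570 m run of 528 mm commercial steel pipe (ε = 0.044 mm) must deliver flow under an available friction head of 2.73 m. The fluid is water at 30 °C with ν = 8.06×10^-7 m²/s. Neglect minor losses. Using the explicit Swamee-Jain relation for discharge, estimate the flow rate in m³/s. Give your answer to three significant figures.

Q ≈ 0.252 m³/s

Swamee-Jain (Type II): Q = -0.965·√(gD⁵h_f/L)·ln[ε/(3.7D) + √(3.17ν²L/(gD³h_f))]
√(gD⁵h_f/L) = √(9.81·0.528⁵·2.73/1570) = 0.02646
ε/(3.7D) = 2.25×10^-5; √(3.17ν²L/(gD³h_f)) = 2.86×10^-5
Q = -0.965·0.02646·ln(5.116×10^-5) = 0.2523 m³/s
Check: V = 1.15 m/s, Re = 7.55×10^5, f = 0.01362, h_f = 2.74 m ≈ 2.73 m ✓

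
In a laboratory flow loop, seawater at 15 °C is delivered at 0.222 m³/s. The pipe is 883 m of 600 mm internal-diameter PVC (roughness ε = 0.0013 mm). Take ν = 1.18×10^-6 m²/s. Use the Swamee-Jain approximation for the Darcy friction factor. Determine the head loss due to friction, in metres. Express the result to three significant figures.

h_f ≈ 0.632 m

V = 4Q/(πD²) = 4·0.222/(π·0.600²) = 0.7852 m/s
Re = VD/ν = 0.7852·0.600/1.18×10^-6 = 3.99×10^5 → turbulent
ε/D = 0.0013/600 = 2.17×10^-6
Swamee-Jain: f = 0.01366
h_f = f(L/D)V²/(2g) = 0.01366·(883/0.600)·0.7852²/(2·9.81) = 0.6319 m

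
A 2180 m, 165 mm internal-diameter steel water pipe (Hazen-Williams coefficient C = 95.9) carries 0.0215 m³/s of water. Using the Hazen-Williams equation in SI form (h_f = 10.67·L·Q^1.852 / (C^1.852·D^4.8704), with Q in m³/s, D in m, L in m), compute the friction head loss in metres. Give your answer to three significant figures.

h_f = 10.67·2180·0.0215^1.852 / (95.9^1.852·0.165^4.8704) = 26.25 m

h_f ≈ 26.3 m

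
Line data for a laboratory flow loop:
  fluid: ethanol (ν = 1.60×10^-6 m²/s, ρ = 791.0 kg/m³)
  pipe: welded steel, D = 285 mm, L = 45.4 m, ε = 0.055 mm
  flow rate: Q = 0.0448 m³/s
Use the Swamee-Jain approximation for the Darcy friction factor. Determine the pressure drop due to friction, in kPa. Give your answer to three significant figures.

V = 4Q/(πD²) = 4·0.0448/(π·0.285²) = 0.7023 m/s
Re = VD/ν = 0.7023·0.285/1.60×10^-6 = 1.25×10^5 → turbulent
ε/D = 0.055/285 = 1.93×10^-4
Swamee-Jain: f = 0.01828
h_f = f(L/D)V²/(2g) = 0.01828·(45.4/0.285)·0.7023²/(2·9.81) = 0.07321 m
Δp = ρg·h_f = 791.0·9.81·0.07321 = 0.5681 kPa

Δp ≈ 0.568 kPa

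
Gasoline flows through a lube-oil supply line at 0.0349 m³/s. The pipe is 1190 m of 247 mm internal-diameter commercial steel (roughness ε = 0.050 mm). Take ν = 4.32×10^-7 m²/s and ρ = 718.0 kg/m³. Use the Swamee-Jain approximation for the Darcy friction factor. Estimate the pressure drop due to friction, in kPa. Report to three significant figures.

V = 4Q/(πD²) = 4·0.0349/(π·0.247²) = 0.7284 m/s
Re = VD/ν = 0.7284·0.247/4.32×10^-7 = 4.16×10^5 → turbulent
ε/D = 0.050/247 = 2.02×10^-4
Swamee-Jain: f = 0.01579
h_f = f(L/D)V²/(2g) = 0.01579·(1190/0.247)·0.7284²/(2·9.81) = 2.057 m
Δp = ρg·h_f = 718.0·9.81·2.057 = 14.49 kPa

Δp ≈ 14.5 kPa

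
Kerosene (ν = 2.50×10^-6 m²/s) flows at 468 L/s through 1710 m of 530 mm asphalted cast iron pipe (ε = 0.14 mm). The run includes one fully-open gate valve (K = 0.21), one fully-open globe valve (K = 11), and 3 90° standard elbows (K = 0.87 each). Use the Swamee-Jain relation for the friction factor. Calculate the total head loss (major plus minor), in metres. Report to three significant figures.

H_L ≈ 15.2 m

V = 4Q/(πD²) = 2.121 m/s; V²/2g = 0.2294 m
Re = 4.50×10^5, ε/D = 2.64×10^-4 → f = 0.01621 (Swamee-Jain)
Major: h_f = f(L/D)·V²/2g = 0.01621·3226·0.2294 = 12.00 m
Minor: ΣK = 13.8; h_m = ΣK·V²/2g = 3.170 m
Total H_L = 12.00 + 3.170 = 15.17 m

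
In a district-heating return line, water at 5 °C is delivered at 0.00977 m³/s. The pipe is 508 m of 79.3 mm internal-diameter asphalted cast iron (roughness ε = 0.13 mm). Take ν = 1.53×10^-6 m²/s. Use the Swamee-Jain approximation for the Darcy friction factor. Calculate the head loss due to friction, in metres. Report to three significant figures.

V = 4Q/(πD²) = 4·0.00977/(π·0.0793²) = 1.978 m/s
Re = VD/ν = 1.978·0.0793/1.53×10^-6 = 1.03×10^5 → turbulent
ε/D = 0.13/79.3 = 0.00164
Swamee-Jain: f = 0.02430
h_f = f(L/D)V²/(2g) = 0.02430·(508/0.0793)·1.978²/(2·9.81) = 31.05 m

h_f ≈ 31.1 m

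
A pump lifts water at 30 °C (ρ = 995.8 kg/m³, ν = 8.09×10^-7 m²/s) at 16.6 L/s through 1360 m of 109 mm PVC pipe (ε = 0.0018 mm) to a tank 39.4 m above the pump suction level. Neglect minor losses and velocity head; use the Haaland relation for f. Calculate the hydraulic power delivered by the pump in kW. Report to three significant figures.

P_hyd ≈ 11.3 kW

V = 4Q/(πD²) = 1.779 m/s; Re = 2.40×10^5; ε/D = 1.65×10^-5; f = 0.01508
h_f = f(L/D)V²/2g = 30.35 m
Total head H = z + h_f = 39.4 + 30.35 = 69.75 m
P_hyd = ρgQH = 995.8·9.81·0.0166·69.75 = 11.31 kW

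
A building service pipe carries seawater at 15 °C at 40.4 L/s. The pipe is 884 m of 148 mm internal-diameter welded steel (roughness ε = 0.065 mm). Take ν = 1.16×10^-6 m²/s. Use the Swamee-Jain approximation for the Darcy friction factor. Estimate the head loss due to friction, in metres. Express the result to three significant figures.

h_f ≈ 30.2 m

V = 4Q/(πD²) = 4·0.0404/(π·0.148²) = 2.348 m/s
Re = VD/ν = 2.348·0.148/1.16×10^-6 = 3.00×10^5 → turbulent
ε/D = 0.065/148 = 4.39×10^-4
Swamee-Jain: f = 0.01797
h_f = f(L/D)V²/(2g) = 0.01797·(884/0.148)·2.348²/(2·9.81) = 30.17 m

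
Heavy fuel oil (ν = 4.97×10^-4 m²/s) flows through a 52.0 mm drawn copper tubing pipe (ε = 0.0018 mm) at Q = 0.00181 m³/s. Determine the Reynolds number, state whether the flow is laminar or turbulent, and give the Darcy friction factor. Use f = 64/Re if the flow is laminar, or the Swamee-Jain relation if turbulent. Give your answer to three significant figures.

Re ≈ 89.2; laminar; f = 64/Re ≈ 0.718

V = 4Q/(πD²) = 0.8523 m/s
Re = VD/ν = 0.8523·0.0520/4.97×10^-4 = 89.2
Re < 2300 → laminar → f = 64/Re = 0.7177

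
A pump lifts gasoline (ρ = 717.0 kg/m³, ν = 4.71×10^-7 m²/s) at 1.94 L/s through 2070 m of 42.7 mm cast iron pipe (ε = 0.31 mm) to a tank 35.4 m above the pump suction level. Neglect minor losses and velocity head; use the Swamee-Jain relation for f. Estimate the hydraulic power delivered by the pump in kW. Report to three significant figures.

P_hyd ≈ 2.64 kW

V = 4Q/(πD²) = 1.355 m/s; Re = 1.23×10^5; ε/D = 0.00726; f = 0.03493
h_f = f(L/D)V²/2g = 158.4 m
Total head H = z + h_f = 35.4 + 158.4 = 193.8 m
P_hyd = ρgQH = 717.0·9.81·0.00194·193.8 = 2.645 kW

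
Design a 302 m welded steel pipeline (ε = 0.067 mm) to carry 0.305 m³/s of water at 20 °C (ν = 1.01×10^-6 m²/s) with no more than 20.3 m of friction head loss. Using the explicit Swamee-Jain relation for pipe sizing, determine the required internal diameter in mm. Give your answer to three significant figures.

D ≈ 284 mm

Swamee-Jain (Type III): D = 0.66·[ε^1.25·(LQ²/(gh_f))^4.75 + ν·Q^9.4·(L/(gh_f))^5.2]^0.04
LQ²/(gh_f) = 0.1411; L/(gh_f) = 1.516
Term 1 = ε^1.25·(…)^4.75 = 5.53×10^-10; Term 2 = ν·Q^9.4·(…)^5.2 = 1.25×10^-10
D = 0.66·(5.53×10^-10 + 1.25×10^-10)^0.04 = 0.2837 m = 284 mm
Check: V = 4.83 m/s, Re = 1.36×10^6, f = 0.01494, h_f = 18.9 m ≈ 20.3 m ✓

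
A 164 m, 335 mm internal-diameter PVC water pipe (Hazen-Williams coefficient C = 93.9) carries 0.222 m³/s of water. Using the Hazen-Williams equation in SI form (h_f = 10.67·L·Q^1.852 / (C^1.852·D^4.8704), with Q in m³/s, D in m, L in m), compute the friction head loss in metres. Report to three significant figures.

h_f ≈ 4.92 m

h_f = 10.67·164·0.222^1.852 / (93.9^1.852·0.335^4.8704) = 4.924 m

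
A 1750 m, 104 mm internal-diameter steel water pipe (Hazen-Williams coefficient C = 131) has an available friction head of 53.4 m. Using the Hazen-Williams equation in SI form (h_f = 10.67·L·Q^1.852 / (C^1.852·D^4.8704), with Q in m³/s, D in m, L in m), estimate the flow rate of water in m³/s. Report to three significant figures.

Q ≈ 0.0144 m³/s

Rearranging: Q = [h_f·C^1.852·D^4.8704 / (10.67·L)]^(1/1.852)
Q = [53.4·131^1.852·0.104^4.8704 / (10.67·1750)]^0.540 = 0.01441 m³/s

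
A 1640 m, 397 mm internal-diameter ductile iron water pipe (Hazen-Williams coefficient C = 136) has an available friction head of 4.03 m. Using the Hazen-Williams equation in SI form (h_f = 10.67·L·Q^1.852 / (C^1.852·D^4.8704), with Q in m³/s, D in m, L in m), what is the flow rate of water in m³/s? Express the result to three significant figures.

Q ≈ 0.130 m³/s

Rearranging: Q = [h_f·C^1.852·D^4.8704 / (10.67·L)]^(1/1.852)
Q = [4.03·136^1.852·0.397^4.8704 / (10.67·1640)]^0.540 = 0.1301 m³/s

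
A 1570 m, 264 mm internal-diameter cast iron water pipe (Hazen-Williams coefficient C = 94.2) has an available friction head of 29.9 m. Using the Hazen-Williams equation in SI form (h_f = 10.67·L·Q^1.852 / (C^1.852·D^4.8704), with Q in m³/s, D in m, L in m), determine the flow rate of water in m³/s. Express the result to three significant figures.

Q ≈ 0.0931 m³/s

Rearranging: Q = [h_f·C^1.852·D^4.8704 / (10.67·L)]^(1/1.852)
Q = [29.9·94.2^1.852·0.264^4.8704 / (10.67·1570)]^0.540 = 0.09310 m³/s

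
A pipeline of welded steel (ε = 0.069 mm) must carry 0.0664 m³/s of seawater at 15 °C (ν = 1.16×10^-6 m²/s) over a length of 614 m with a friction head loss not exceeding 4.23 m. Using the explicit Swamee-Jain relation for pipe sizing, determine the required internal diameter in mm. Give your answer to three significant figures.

Swamee-Jain (Type III): D = 0.66·[ε^1.25·(LQ²/(gh_f))^4.75 + ν·Q^9.4·(L/(gh_f))^5.2]^0.04
LQ²/(gh_f) = 0.06524; L/(gh_f) = 14.80
Term 1 = ε^1.25·(…)^4.75 = 1.47×10^-11; Term 2 = ν·Q^9.4·(…)^5.2 = 1.20×10^-11
D = 0.66·(1.47×10^-11 + 1.20×10^-11)^0.04 = 0.2492 m = 249 mm
Check: V = 1.36 m/s, Re = 2.92×10^5, f = 0.01694, h_f = 3.94 m ≈ 4.23 m ✓

D ≈ 249 mm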